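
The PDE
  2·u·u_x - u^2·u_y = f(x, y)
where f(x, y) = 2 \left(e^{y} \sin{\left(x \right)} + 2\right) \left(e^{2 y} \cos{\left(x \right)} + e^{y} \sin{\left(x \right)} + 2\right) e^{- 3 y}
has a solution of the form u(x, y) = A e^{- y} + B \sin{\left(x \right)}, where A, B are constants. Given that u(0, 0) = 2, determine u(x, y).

Substitute the ansatz u = A e^{- y} + B \sin{\left(x \right)} into the left-hand side.
Derivatives of the ansatz:
  u_x = B \cos{\left(x \right)}
  u_y = - A e^{- y}
Term by term:
  2·u·u_x = 2 A B e^{- y} \cos{\left(x \right)} + 2 B^{2} \sin{\left(x \right)} \cos{\left(x \right)}
  -u^2·u_y = A^{3} e^{- 3 y} + 2 A^{2} B e^{- 2 y} \sin{\left(x \right)} + A B^{2} e^{- y} \sin^{2}{\left(x \right)}
So the left-hand side equals
  A^{3} e^{- 3 y} + 2 A^{2} B e^{- 2 y} \sin{\left(x \right)} + A B^{2} e^{- y} \sin^{2}{\left(x \right)} + 2 A B e^{- y} \cos{\left(x \right)} + 2 B^{2} \sin{\left(x \right)} \cos{\left(x \right)}
This must equal f(x, y) identically; expanded, f = 2 \sin{\left(x \right)} \cos{\left(x \right)} + 2 e^{- y} \sin^{2}{\left(x \right)} + 4 e^{- y} \cos{\left(x \right)} + 8 e^{- 2 y} \sin{\left(x \right)} + 8 e^{- 3 y}.
Matching coefficients of the independent functions:
  [e^{- 2 y} \sin{\left(x \right)}]:  2 A^{2} B = 8
  [e^{- y} \sin^{2}{\left(x \right)}]:  A B^{2} = 2
  [e^{- y} \cos{\left(x \right)}]:  2 A B = 4
  [\sin{\left(x \right)} \cos{\left(x \right)}]:  2 B^{2} = 2
  [e^{- 3 y}]:  A^{3} = 8
Solving: A = 2, B = 1.
Check against the point condition:
  u(0, 0) = 2  ⟹  A = 2  ✓
Hence u(x, y) = \sin{\left(x \right)} + 2 e^{- y}.

Answer: u(x, y) = \sin{\left(x \right)} + 2 e^{- y}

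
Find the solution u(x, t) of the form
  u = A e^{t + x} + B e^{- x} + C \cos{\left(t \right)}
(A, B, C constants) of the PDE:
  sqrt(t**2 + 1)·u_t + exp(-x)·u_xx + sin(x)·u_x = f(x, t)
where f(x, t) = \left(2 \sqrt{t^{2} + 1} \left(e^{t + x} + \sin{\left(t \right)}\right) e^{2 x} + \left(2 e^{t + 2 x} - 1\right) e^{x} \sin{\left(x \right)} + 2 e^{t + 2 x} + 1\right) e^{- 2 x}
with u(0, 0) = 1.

Answer: u(x, t) = 2 e^{t + x} - 2 \cos{\left(t \right)} + e^{- x}

Derivation:
Substitute the ansatz u = A e^{t + x} + B e^{- x} + C \cos{\left(t \right)} into the left-hand side.
Derivatives of the ansatz:
  u_t = A e^{t} e^{x} - C \sin{\left(t \right)}
  u_xx = A e^{t} e^{x} + B e^{- x}
  u_x = A e^{t} e^{x} - B e^{- x}
Term by term:
  sqrt(t**2 + 1)·u_t = A \sqrt{t^{2} + 1} e^{t} e^{x} - C \sqrt{t^{2} + 1} \sin{\left(t \right)}
  exp(-x)·u_xx = A e^{t} + B e^{- 2 x}
  sin(x)·u_x = A e^{t} e^{x} \sin{\left(x \right)} - B e^{- x} \sin{\left(x \right)}
So the left-hand side equals
  A \sqrt{t^{2} + 1} e^{t} e^{x} + A e^{t} e^{x} \sin{\left(x \right)} + A e^{t} - B e^{- x} \sin{\left(x \right)} + B e^{- 2 x} - C \sqrt{t^{2} + 1} \sin{\left(t \right)}
This must equal f(x, t) identically; expanded, f = 2 \sqrt{t^{2} + 1} e^{t} e^{x} + 2 \sqrt{t^{2} + 1} \sin{\left(t \right)} + 2 e^{t} e^{x} \sin{\left(x \right)} + 2 e^{t} - e^{- x} \sin{\left(x \right)} + e^{- 2 x}.
Matching coefficients of the independent functions:
  [\sqrt{t^{2} + 1} \sin{\left(t \right)}]:  - C = 2
  [e^{- x} \sin{\left(x \right)}]:  - B = -1
  [\sqrt{t^{2} + 1} e^{t} e^{x}, e^{t} e^{x} \sin{\left(x \right)}, e^{t}]:  A = 2
  [e^{- 2 x}]:  B = 1
Solving: A = 2, B = 1, C = -2.
Check against the point condition:
  u(0, 0) = 1  ⟹  A + B + C = 1  ✓
Hence u(x, t) = 2 e^{t + x} - 2 \cos{\left(t \right)} + e^{- x}.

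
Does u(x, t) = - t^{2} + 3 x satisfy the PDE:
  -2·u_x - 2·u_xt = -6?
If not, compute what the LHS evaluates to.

Answer: Yes

Derivation:
Evaluate each term of the left-hand side for u = - t^{2} + 3 x.
Derivatives:
  u_x = 3
  u_xt = 0
Terms:
  -2·u_x = -6
  -2·u_xt = 0
Sum: LHS = -6
This is exactly the given right-hand side, so u is a solution.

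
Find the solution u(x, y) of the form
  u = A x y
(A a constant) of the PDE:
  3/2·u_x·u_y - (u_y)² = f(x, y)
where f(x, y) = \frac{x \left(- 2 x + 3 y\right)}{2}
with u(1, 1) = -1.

Answer: u(x, y) = - x y

Derivation:
Substitute the ansatz u = A x y into the left-hand side.
Derivatives of the ansatz:
  u_x = A y
  u_y = A x
Term by term:
  3/2·u_x·u_y = \frac{3 A^{2} x y}{2}
  -(u_y)² = - A^{2} x^{2}
So the left-hand side equals
  - A^{2} x^{2} + \frac{3 A^{2} x y}{2}
This must equal f(x, y) identically; expanded, f = - x^{2} + \frac{3 x y}{2}.
Matching coefficients of the independent functions:
  [x^{2}]:  - A^{2} = -1
  [x y]:  \frac{3 A^{2}}{2} = \frac{3}{2}
These equations allow (A) = (-1) or (1).
Impose the point condition(s):
  u(1, 1) = -1  ⟹  A = -1
Only A = -1 satisfies everything.
Hence u(x, y) = - x y.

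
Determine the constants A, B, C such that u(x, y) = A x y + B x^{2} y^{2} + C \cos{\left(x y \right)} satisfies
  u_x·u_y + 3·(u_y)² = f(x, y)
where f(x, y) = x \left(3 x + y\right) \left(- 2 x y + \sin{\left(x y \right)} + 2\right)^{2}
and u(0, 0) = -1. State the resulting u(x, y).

Substitute the ansatz u = A x y + B x^{2} y^{2} + C \cos{\left(x y \right)} into the left-hand side.
Derivatives of the ansatz:
  u_x = A y + 2 B x y^{2} - C y \sin{\left(x y \right)}
  u_y = A x + 2 B x^{2} y - C x \sin{\left(x y \right)}
Term by term:
  u_x·u_y = A^{2} x y + 4 A B x^{2} y^{2} - 2 A C x y \sin{\left(x y \right)} + 4 B^{2} x^{3} y^{3} - 4 B C x^{2} y^{2} \sin{\left(x y \right)} + C^{2} x y \sin^{2}{\left(x y \right)}
  3·(u_y)² = 3 A^{2} x^{2} + 12 A B x^{3} y - 6 A C x^{2} \sin{\left(x y \right)} + 12 B^{2} x^{4} y^{2} - 12 B C x^{3} y \sin{\left(x y \right)} + 3 C^{2} x^{2} \sin^{2}{\left(x y \right)}
So the left-hand side equals
  3 A^{2} x^{2} + A^{2} x y + 12 A B x^{3} y + 4 A B x^{2} y^{2} - 6 A C x^{2} \sin{\left(x y \right)} - 2 A C x y \sin{\left(x y \right)} + 12 B^{2} x^{4} y^{2} + 4 B^{2} x^{3} y^{3} - 12 B C x^{3} y \sin{\left(x y \right)} - 4 B C x^{2} y^{2} \sin{\left(x y \right)} + 3 C^{2} x^{2} \sin^{2}{\left(x y \right)} + C^{2} x y \sin^{2}{\left(x y \right)}
This must equal f(x, y) identically; expanded, f = 12 x^{4} y^{2} + 4 x^{3} y^{3} - 12 x^{3} y \sin{\left(x y \right)} - 24 x^{3} y - 4 x^{2} y^{2} \sin{\left(x y \right)} - 8 x^{2} y^{2} + 3 x^{2} \sin^{2}{\left(x y \right)} + 12 x^{2} \sin{\left(x y \right)} + 12 x^{2} + x y \sin^{2}{\left(x y \right)} + 4 x y \sin{\left(x y \right)} + 4 x y.
Matching coefficients of the independent functions:
  [x^{2}]:  3 A^{2} = 12
  [x y]:  A^{2} = 4
  [x^{2} y^{2}]:  4 A B = -8
  [x^{2} \sin{\left(x y \right)}]:  - 6 A C = 12
  [x^{2} \sin^{2}{\left(x y \right)}]:  3 C^{2} = 3
  [x^{3} y]:  12 A B = -24
  [x^{3} y^{3}]:  4 B^{2} = 4
  [x^{4} y^{2}]:  12 B^{2} = 12
  [x y \sin{\left(x y \right)}]:  - 2 A C = 4
  [x y \sin^{2}{\left(x y \right)}]:  C^{2} = 1
  [x^{2} y^{2} \sin{\left(x y \right)}]:  - 4 B C = -4
  [x^{3} y \sin{\left(x y \right)}]:  - 12 B C = -12
These equations allow (A, B, C) = (-2, 1, 1) or (2, -1, -1).
Impose the point condition(s):
  u(0, 0) = -1  ⟹  C = -1
Only A = 2, B = -1, C = -1 satisfies everything.
Hence u(x, y) = - x^{2} y^{2} + 2 x y - \cos{\left(x y \right)}.

Answer: u(x, y) = - x^{2} y^{2} + 2 x y - \cos{\left(x y \right)}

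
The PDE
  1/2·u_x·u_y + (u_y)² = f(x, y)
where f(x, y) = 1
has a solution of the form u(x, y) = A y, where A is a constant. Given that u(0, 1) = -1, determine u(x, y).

Substitute the ansatz u = A y into the left-hand side.
Derivatives of the ansatz:
  u_x = 0
  u_y = A
Term by term:
  1/2·u_x·u_y = 0
  (u_y)² = A^{2}
So the left-hand side equals
  A^{2}
This must equal f(x, y) = 1 identically.
Matching coefficients of the independent functions:
  [constant term]:  A^{2} = 1
These equations allow (A) = (-1) or (1).
Impose the point condition(s):
  u(0, 1) = -1  ⟹  A = -1
Only A = -1 satisfies everything.
Hence u(x, y) = - y.

Answer: u(x, y) = - y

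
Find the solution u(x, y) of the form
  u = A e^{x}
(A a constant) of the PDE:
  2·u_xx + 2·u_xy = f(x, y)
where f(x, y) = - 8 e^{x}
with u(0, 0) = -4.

Substitute the ansatz u = A e^{x} into the left-hand side.
Derivatives of the ansatz:
  u_xx = A e^{x}
  u_xy = 0
Term by term:
  2·u_xx = 2 A e^{x}
  2·u_xy = 0
So the left-hand side equals
  2 A e^{x}
This must equal f(x, y) = - 8 e^{x} identically.
Matching coefficients of the independent functions:
  [e^{x}]:  2 A = -8
Solving: A = -4.
Check against the point condition:
  u(0, 0) = -4  ⟹  A = -4  ✓
Hence u(x, y) = - 4 e^{x}.

Answer: u(x, y) = - 4 e^{x}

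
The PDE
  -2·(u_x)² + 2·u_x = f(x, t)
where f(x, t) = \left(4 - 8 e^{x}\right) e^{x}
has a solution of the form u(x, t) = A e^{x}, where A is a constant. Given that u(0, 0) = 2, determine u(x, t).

Answer: u(x, t) = 2 e^{x}

Derivation:
Substitute the ansatz u = A e^{x} into the left-hand side.
Derivatives of the ansatz:
  u_x = A e^{x}
Term by term:
  -2·(u_x)² = - 2 A^{2} e^{2 x}
  2·u_x = 2 A e^{x}
So the left-hand side equals
  - 2 A^{2} e^{2 x} + 2 A e^{x}
This must equal f(x, t) identically; expanded, f = - 8 e^{2 x} + 4 e^{x}.
Matching coefficients of the independent functions:
  [e^{x}]:  2 A = 4
  [e^{2 x}]:  - 2 A^{2} = -8
Solving: A = 2.
Check against the point condition:
  u(0, 0) = 2  ⟹  A = 2  ✓
Hence u(x, t) = 2 e^{x}.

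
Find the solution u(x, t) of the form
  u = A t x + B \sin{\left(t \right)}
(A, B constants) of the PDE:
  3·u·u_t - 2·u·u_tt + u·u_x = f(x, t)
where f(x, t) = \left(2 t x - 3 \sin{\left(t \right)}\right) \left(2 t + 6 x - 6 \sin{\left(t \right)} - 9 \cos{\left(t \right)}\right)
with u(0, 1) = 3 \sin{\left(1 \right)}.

Answer: u(x, t) = - 2 t x + 3 \sin{\left(t \right)}

Derivation:
Substitute the ansatz u = A t x + B \sin{\left(t \right)} into the left-hand side.
Derivatives of the ansatz:
  u_t = A x + B \cos{\left(t \right)}
  u_tt = - B \sin{\left(t \right)}
  u_x = A t
Term by term:
  3·u·u_t = 3 A^{2} t x^{2} + 3 A B t x \cos{\left(t \right)} + 3 A B x \sin{\left(t \right)} + 3 B^{2} \sin{\left(t \right)} \cos{\left(t \right)}
  -2·u·u_tt = 2 A B t x \sin{\left(t \right)} + 2 B^{2} \sin^{2}{\left(t \right)}
  u·u_x = A^{2} t^{2} x + A B t \sin{\left(t \right)}
So the left-hand side equals
  A^{2} t^{2} x + 3 A^{2} t x^{2} + 2 A B t x \sin{\left(t \right)} + 3 A B t x \cos{\left(t \right)} + A B t \sin{\left(t \right)} + 3 A B x \sin{\left(t \right)} + 2 B^{2} \sin^{2}{\left(t \right)} + 3 B^{2} \sin{\left(t \right)} \cos{\left(t \right)}
This must equal f(x, t) identically; expanded, f = 4 t^{2} x + 12 t x^{2} - 12 t x \sin{\left(t \right)} - 18 t x \cos{\left(t \right)} - 6 t \sin{\left(t \right)} - 18 x \sin{\left(t \right)} + 18 \sin^{2}{\left(t \right)} + 27 \sin{\left(t \right)} \cos{\left(t \right)}.
Matching coefficients of the independent functions:
  [t x^{2}]:  3 A^{2} = 12
  [t \sin{\left(t \right)}]:  A B = -6
  [t^{2} x]:  A^{2} = 4
  [x \sin{\left(t \right)}, t x \cos{\left(t \right)}]:  3 A B = -18
  [\sin{\left(t \right)} \cos{\left(t \right)}]:  3 B^{2} = 27
  [t x \sin{\left(t \right)}]:  2 A B = -12
  [\sin^{2}{\left(t \right)}]:  2 B^{2} = 18
These equations allow (A, B) = (-2, 3) or (2, -3).
Impose the point condition(s):
  u(0, 1) = 3 \sin{\left(1 \right)}  ⟹  B \sin{\left(1 \right)} = 3 \sin{\left(1 \right)}
Only A = -2, B = 3 satisfies everything.
Hence u(x, t) = - 2 t x + 3 \sin{\left(t \right)}.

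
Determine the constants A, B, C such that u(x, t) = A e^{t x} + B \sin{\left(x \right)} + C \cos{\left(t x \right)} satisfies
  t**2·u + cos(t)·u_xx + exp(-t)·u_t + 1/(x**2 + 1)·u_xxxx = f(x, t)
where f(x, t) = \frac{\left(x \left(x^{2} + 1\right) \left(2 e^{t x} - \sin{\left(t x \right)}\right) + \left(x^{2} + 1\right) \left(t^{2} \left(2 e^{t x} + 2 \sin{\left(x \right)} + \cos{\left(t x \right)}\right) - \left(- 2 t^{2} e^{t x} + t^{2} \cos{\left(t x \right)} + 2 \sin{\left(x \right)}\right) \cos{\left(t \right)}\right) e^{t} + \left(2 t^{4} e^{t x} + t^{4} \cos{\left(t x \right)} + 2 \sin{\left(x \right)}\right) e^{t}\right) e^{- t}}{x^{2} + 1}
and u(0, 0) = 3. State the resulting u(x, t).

Answer: u(x, t) = 2 e^{t x} + 2 \sin{\left(x \right)} + \cos{\left(t x \right)}

Derivation:
Substitute the ansatz u = A e^{t x} + B \sin{\left(x \right)} + C \cos{\left(t x \right)} into the left-hand side.
Derivatives of the ansatz:
  u_xx = A t^{2} e^{t x} - B \sin{\left(x \right)} - C t^{2} \cos{\left(t x \right)}
  u_t = A x e^{t x} - C x \sin{\left(t x \right)}
  u_xxxx = A t^{4} e^{t x} + B \sin{\left(x \right)} + C t^{4} \cos{\left(t x \right)}
Term by term:
  t**2·u = A t^{2} e^{t x} + B t^{2} \sin{\left(x \right)} + C t^{2} \cos{\left(t x \right)}
  cos(t)·u_xx = A t^{2} e^{t x} \cos{\left(t \right)} - B \sin{\left(x \right)} \cos{\left(t \right)} - C t^{2} \cos{\left(t \right)} \cos{\left(t x \right)}
  exp(-t)·u_t = A x e^{- t} e^{t x} - C x e^{- t} \sin{\left(t x \right)}
  1/(x**2 + 1)·u_xxxx = \frac{A t^{4} e^{t x}}{x^{2} + 1} + \frac{B \sin{\left(x \right)}}{x^{2} + 1} + \frac{C t^{4} \cos{\left(t x \right)}}{x^{2} + 1}
So the left-hand side equals
  \frac{A t^{4} e^{t x}}{x^{2} + 1} + A t^{2} e^{t x} \cos{\left(t \right)} + A t^{2} e^{t x} + A x e^{- t} e^{t x} + B t^{2} \sin{\left(x \right)} - B \sin{\left(x \right)} \cos{\left(t \right)} + \frac{B \sin{\left(x \right)}}{x^{2} + 1} + \frac{C t^{4} \cos{\left(t x \right)}}{x^{2} + 1} - C t^{2} \cos{\left(t \right)} \cos{\left(t x \right)} + C t^{2} \cos{\left(t x \right)} - C x e^{- t} \sin{\left(t x \right)}
This must equal f(x, t) identically; expanded, f = \frac{2 t^{4} e^{t x}}{x^{2} + 1} + \frac{t^{4} \cos{\left(t x \right)}}{x^{2} + 1} + 2 t^{2} e^{t x} \cos{\left(t \right)} + 2 t^{2} e^{t x} + 2 t^{2} \sin{\left(x \right)} - t^{2} \cos{\left(t \right)} \cos{\left(t x \right)} + t^{2} \cos{\left(t x \right)} + 2 x e^{- t} e^{t x} - x e^{- t} \sin{\left(t x \right)} - 2 \sin{\left(x \right)} \cos{\left(t \right)} + \frac{2 \sin{\left(x \right)}}{x^{2} + 1}.
Matching coefficients of the independent functions:
  [t^{2} e^{t x}, t^{2} e^{t x} \cos{\left(t \right)}, \frac{t^{4} e^{t x}}{x^{2} + 1}, x e^{- t} e^{t x}]:  A = 2
  [t^{2} \sin{\left(x \right)}, \frac{\sin{\left(x \right)}}{x^{2} + 1}]:  B = 2
  [t^{2} \cos{\left(t x \right)}, \frac{t^{4} \cos{\left(t x \right)}}{x^{2} + 1}]:  C = 1
  [\sin{\left(x \right)} \cos{\left(t \right)}]:  - B = -2
  [t^{2} \cos{\left(t \right)} \cos{\left(t x \right)}, x e^{- t} \sin{\left(t x \right)}]:  - C = -1
Solving: A = 2, B = 2, C = 1.
Check against the point condition:
  u(0, 0) = 3  ⟹  A + C = 3  ✓
Hence u(x, t) = 2 e^{t x} + 2 \sin{\left(x \right)} + \cos{\left(t x \right)}.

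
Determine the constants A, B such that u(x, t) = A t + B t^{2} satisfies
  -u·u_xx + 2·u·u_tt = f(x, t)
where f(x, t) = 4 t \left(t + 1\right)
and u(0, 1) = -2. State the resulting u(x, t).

Answer: u(x, t) = - t^{2} - t

Derivation:
Substitute the ansatz u = A t + B t^{2} into the left-hand side.
Derivatives of the ansatz:
  u_xx = 0
  u_tt = 2 B
Term by term:
  -u·u_xx = 0
  2·u·u_tt = 4 A B t + 4 B^{2} t^{2}
So the left-hand side equals
  4 A B t + 4 B^{2} t^{2}
This must equal f(x, t) identically; expanded, f = 4 t^{2} + 4 t.
Matching coefficients of the independent functions:
  [t]:  4 A B = 4
  [t^{2}]:  4 B^{2} = 4
These equations allow (A, B) = (-1, -1) or (1, 1).
Impose the point condition(s):
  u(0, 1) = -2  ⟹  A + B = -2
Only A = -1, B = -1 satisfies everything.
Hence u(x, t) = - t^{2} - t.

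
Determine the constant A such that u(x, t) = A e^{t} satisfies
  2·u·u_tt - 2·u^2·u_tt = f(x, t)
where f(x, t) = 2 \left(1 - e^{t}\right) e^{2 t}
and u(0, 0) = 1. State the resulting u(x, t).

Substitute the ansatz u = A e^{t} into the left-hand side.
Derivatives of the ansatz:
  u_tt = A e^{t}
Term by term:
  2·u·u_tt = 2 A^{2} e^{2 t}
  -2·u^2·u_tt = - 2 A^{3} e^{3 t}
So the left-hand side equals
  - 2 A^{3} e^{3 t} + 2 A^{2} e^{2 t}
This must equal f(x, t) identically; expanded, f = - 2 e^{3 t} + 2 e^{2 t}.
Matching coefficients of the independent functions:
  [e^{2 t}]:  2 A^{2} = 2
  [e^{3 t}]:  - 2 A^{3} = -2
Solving: A = 1.
Check against the point condition:
  u(0, 0) = 1  ⟹  A = 1  ✓
Hence u(x, t) = e^{t}.

Answer: u(x, t) = e^{t}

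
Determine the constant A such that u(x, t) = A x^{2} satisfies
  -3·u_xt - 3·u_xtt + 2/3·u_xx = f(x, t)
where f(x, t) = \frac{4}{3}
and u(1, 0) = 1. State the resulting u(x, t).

Substitute the ansatz u = A x^{2} into the left-hand side.
Derivatives of the ansatz:
  u_xt = 0
  u_xtt = 0
  u_xx = 2 A
Term by term:
  -3·u_xt = 0
  -3·u_xtt = 0
  2/3·u_xx = \frac{4 A}{3}
So the left-hand side equals
  \frac{4 A}{3}
This must equal f(x, t) = \frac{4}{3} identically.
Matching coefficients of the independent functions:
  [constant term]:  \frac{4 A}{3} = \frac{4}{3}
Solving: A = 1.
Check against the point condition:
  u(1, 0) = 1  ⟹  A = 1  ✓
Hence u(x, t) = x^{2}.

Answer: u(x, t) = x^{2}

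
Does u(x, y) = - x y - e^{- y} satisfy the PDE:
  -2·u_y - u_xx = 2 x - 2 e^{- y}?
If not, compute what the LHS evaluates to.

Evaluate each term of the left-hand side for u = - x y - e^{- y}.
Derivatives:
  u_y = - x + e^{- y}
  u_xx = 0
Terms:
  -2·u_y = 2 x - 2 e^{- y}
  -u_xx = 0
Sum: LHS = 2 x - 2 e^{- y}
This is exactly the given right-hand side, so u is a solution.

Answer: Yes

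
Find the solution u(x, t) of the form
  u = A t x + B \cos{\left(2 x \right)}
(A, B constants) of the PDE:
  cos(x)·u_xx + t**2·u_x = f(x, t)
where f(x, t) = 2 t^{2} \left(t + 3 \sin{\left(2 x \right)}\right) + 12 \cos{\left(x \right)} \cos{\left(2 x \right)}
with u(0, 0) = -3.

Answer: u(x, t) = 2 t x - 3 \cos{\left(2 x \right)}

Derivation:
Substitute the ansatz u = A t x + B \cos{\left(2 x \right)} into the left-hand side.
Derivatives of the ansatz:
  u_xx = - 4 B \cos{\left(2 x \right)}
  u_x = A t - 2 B \sin{\left(2 x \right)}
Term by term:
  cos(x)·u_xx = - 4 B \cos{\left(x \right)} \cos{\left(2 x \right)}
  t**2·u_x = A t^{3} - 2 B t^{2} \sin{\left(2 x \right)}
So the left-hand side equals
  A t^{3} - 2 B t^{2} \sin{\left(2 x \right)} - 4 B \cos{\left(x \right)} \cos{\left(2 x \right)}
This must equal f(x, t) identically; expanded, f = 2 t^{3} + 6 t^{2} \sin{\left(2 x \right)} + 12 \cos{\left(x \right)} \cos{\left(2 x \right)}.
Matching coefficients of the independent functions:
  [t^{3}]:  A = 2
  [t^{2} \sin{\left(2 x \right)}]:  - 2 B = 6
  [\cos{\left(x \right)} \cos{\left(2 x \right)}]:  - 4 B = 12
Solving: A = 2, B = -3.
Check against the point condition:
  u(0, 0) = -3  ⟹  B = -3  ✓
Hence u(x, t) = 2 t x - 3 \cos{\left(2 x \right)}.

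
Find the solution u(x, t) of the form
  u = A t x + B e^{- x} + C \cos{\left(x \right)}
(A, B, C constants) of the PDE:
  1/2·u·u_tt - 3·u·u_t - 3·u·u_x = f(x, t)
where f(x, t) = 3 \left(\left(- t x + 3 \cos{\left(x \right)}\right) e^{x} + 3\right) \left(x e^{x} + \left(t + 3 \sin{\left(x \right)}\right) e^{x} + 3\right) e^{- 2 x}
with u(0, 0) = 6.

Substitute the ansatz u = A t x + B e^{- x} + C \cos{\left(x \right)} into the left-hand side.
Derivatives of the ansatz:
  u_tt = 0
  u_t = A x
  u_x = A t - B e^{- x} - C \sin{\left(x \right)}
Term by term:
  1/2·u·u_tt = 0
  -3·u·u_t = - 3 A^{2} t x^{2} - 3 A B x e^{- x} - 3 A C x \cos{\left(x \right)}
  -3·u·u_x = - 3 A^{2} t^{2} x + 3 A B t x e^{- x} - 3 A B t e^{- x} + 3 A C t x \sin{\left(x \right)} - 3 A C t \cos{\left(x \right)} + 3 B^{2} e^{- 2 x} + 3 B C e^{- x} \sin{\left(x \right)} + 3 B C e^{- x} \cos{\left(x \right)} + 3 C^{2} \sin{\left(x \right)} \cos{\left(x \right)}
So the left-hand side equals
  - 3 A^{2} t^{2} x - 3 A^{2} t x^{2} + 3 A B t x e^{- x} - 3 A B t e^{- x} - 3 A B x e^{- x} + 3 A C t x \sin{\left(x \right)} - 3 A C t \cos{\left(x \right)} - 3 A C x \cos{\left(x \right)} + 3 B^{2} e^{- 2 x} + 3 B C e^{- x} \sin{\left(x \right)} + 3 B C e^{- x} \cos{\left(x \right)} + 3 C^{2} \sin{\left(x \right)} \cos{\left(x \right)}
This must equal f(x, t) identically; expanded, f = - 3 t^{2} x - 3 t x^{2} - 9 t x \sin{\left(x \right)} - 9 t x e^{- x} + 9 t \cos{\left(x \right)} + 9 t e^{- x} + 9 x \cos{\left(x \right)} + 9 x e^{- x} + 27 \sin{\left(x \right)} \cos{\left(x \right)} + 27 e^{- x} \sin{\left(x \right)} + 27 e^{- x} \cos{\left(x \right)} + 27 e^{- 2 x}.
Matching coefficients of the independent functions:
  [t x^{2}, t^{2} x]:  - 3 A^{2} = -3
  [t e^{- x}, x e^{- x}]:  - 3 A B = 9
  [t \cos{\left(x \right)}, x \cos{\left(x \right)}]:  - 3 A C = 9
  [e^{- x} \sin{\left(x \right)}, e^{- x} \cos{\left(x \right)}]:  3 B C = 27
  [\sin{\left(x \right)} \cos{\left(x \right)}]:  3 C^{2} = 27
  [t x e^{- x}]:  3 A B = -9
  [t x \sin{\left(x \right)}]:  3 A C = -9
  [e^{- 2 x}]:  3 B^{2} = 27
These equations allow (A, B, C) = (-1, 3, 3) or (1, -3, -3).
Impose the point condition(s):
  u(0, 0) = 6  ⟹  B + C = 6
Only A = -1, B = 3, C = 3 satisfies everything.
Hence u(x, t) = - t x + 3 \cos{\left(x \right)} + 3 e^{- x}.

Answer: u(x, t) = - t x + 3 \cos{\left(x \right)} + 3 e^{- x}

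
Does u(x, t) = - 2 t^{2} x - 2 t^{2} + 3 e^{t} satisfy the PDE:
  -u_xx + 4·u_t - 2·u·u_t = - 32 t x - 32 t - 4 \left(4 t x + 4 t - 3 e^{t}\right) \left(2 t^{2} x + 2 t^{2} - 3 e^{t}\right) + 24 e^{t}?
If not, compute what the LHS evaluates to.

Answer: No, the LHS evaluates to - 16 t x - 16 t - 2 \left(4 t x + 4 t - 3 e^{t}\right) \left(2 t^{2} x + 2 t^{2} - 3 e^{t}\right) + 12 e^{t}

Derivation:
Evaluate each term of the left-hand side for u = - 2 t^{2} x - 2 t^{2} + 3 e^{t}.
Derivatives:
  u_xx = 0
  u_t = - 4 t x - 4 t + 3 e^{t}
Terms:
  -u_xx = 0
  4·u_t = - 16 t x - 16 t + 12 e^{t}
  -2·u·u_t = - 2 \left(4 t x + 4 t - 3 e^{t}\right) \left(2 t^{2} x + 2 t^{2} - 3 e^{t}\right)
Sum: LHS = - 16 t x - 16 t - 2 \left(4 t x + 4 t - 3 e^{t}\right) \left(2 t^{2} x + 2 t^{2} - 3 e^{t}\right) + 12 e^{t}
Given right-hand side: - 32 t x - 32 t - 4 \left(4 t x + 4 t - 3 e^{t}\right) \left(2 t^{2} x + 2 t^{2} - 3 e^{t}\right) + 24 e^{t}. Difference LHS − RHS = 16 t x + 16 t + 2 \left(4 t x + 4 t - 3 e^{t}\right) \left(2 t^{2} x + 2 t^{2} - 3 e^{t}\right) - 12 e^{t} ≠ 0, so u is not a solution.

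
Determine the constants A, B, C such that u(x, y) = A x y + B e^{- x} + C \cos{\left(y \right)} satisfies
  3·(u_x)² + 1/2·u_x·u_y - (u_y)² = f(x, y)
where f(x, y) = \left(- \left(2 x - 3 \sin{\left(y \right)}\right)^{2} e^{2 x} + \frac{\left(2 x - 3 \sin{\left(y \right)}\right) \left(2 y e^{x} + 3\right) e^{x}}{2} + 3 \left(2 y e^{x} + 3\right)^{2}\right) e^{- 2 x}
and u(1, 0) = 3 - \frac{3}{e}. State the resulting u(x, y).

Substitute the ansatz u = A x y + B e^{- x} + C \cos{\left(y \right)} into the left-hand side.
Derivatives of the ansatz:
  u_x = A y - B e^{- x}
  u_y = A x - C \sin{\left(y \right)}
Term by term:
  3·(u_x)² = 3 A^{2} y^{2} - 6 A B y e^{- x} + 3 B^{2} e^{- 2 x}
  1/2·u_x·u_y = \frac{A^{2} x y}{2} - \frac{A B x e^{- x}}{2} - \frac{A C y \sin{\left(y \right)}}{2} + \frac{B C e^{- x} \sin{\left(y \right)}}{2}
  -(u_y)² = - A^{2} x^{2} + 2 A C x \sin{\left(y \right)} - C^{2} \sin^{2}{\left(y \right)}
So the left-hand side equals
  - A^{2} x^{2} + \frac{A^{2} x y}{2} + 3 A^{2} y^{2} - \frac{A B x e^{- x}}{2} - 6 A B y e^{- x} + 2 A C x \sin{\left(y \right)} - \frac{A C y \sin{\left(y \right)}}{2} + 3 B^{2} e^{- 2 x} + \frac{B C e^{- x} \sin{\left(y \right)}}{2} - C^{2} \sin^{2}{\left(y \right)}
This must equal f(x, y) identically; expanded, f = - 4 x^{2} + 2 x y + 12 x \sin{\left(y \right)} + 3 x e^{- x} + 12 y^{2} - 3 y \sin{\left(y \right)} + 36 y e^{- x} - 9 \sin^{2}{\left(y \right)} - \frac{9 e^{- x} \sin{\left(y \right)}}{2} + 27 e^{- 2 x}.
Matching coefficients of the independent functions:
  [x^{2}]:  - A^{2} = -4
  [y^{2}]:  3 A^{2} = 12
  [x y]:  \frac{A^{2}}{2} = 2
  [x e^{- x}]:  - \frac{A B}{2} = 3
  [x \sin{\left(y \right)}]:  2 A C = 12
  [y e^{- x}]:  - 6 A B = 36
  [y \sin{\left(y \right)}]:  - \frac{A C}{2} = -3
  [e^{- x} \sin{\left(y \right)}]:  \frac{B C}{2} = - \frac{9}{2}
  [e^{- 2 x}]:  3 B^{2} = 27
  [\sin^{2}{\left(y \right)}]:  - C^{2} = -9
These equations allow (A, B, C) = (-2, 3, -3) or (2, -3, 3).
Impose the point condition(s):
  u(1, 0) = 3 - \frac{3}{e}  ⟹  \frac{B}{e} + C = 3 - \frac{3}{e}
Only A = 2, B = -3, C = 3 satisfies everything.
Hence u(x, y) = 2 x y + 3 \cos{\left(y \right)} - 3 e^{- x}.

Answer: u(x, y) = 2 x y + 3 \cos{\left(y \right)} - 3 e^{- x}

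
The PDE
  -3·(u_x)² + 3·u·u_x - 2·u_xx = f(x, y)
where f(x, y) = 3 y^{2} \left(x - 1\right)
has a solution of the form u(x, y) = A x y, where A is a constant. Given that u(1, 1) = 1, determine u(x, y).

Substitute the ansatz u = A x y into the left-hand side.
Derivatives of the ansatz:
  u_x = A y
  u_xx = 0
Term by term:
  -3·(u_x)² = - 3 A^{2} y^{2}
  3·u·u_x = 3 A^{2} x y^{2}
  -2·u_xx = 0
So the left-hand side equals
  3 A^{2} x y^{2} - 3 A^{2} y^{2}
This must equal f(x, y) identically; expanded, f = 3 x y^{2} - 3 y^{2}.
Matching coefficients of the independent functions:
  [y^{2}]:  - 3 A^{2} = -3
  [x y^{2}]:  3 A^{2} = 3
These equations allow (A) = (-1) or (1).
Impose the point condition(s):
  u(1, 1) = 1  ⟹  A = 1
Only A = 1 satisfies everything.
Hence u(x, y) = x y.

Answer: u(x, y) = x y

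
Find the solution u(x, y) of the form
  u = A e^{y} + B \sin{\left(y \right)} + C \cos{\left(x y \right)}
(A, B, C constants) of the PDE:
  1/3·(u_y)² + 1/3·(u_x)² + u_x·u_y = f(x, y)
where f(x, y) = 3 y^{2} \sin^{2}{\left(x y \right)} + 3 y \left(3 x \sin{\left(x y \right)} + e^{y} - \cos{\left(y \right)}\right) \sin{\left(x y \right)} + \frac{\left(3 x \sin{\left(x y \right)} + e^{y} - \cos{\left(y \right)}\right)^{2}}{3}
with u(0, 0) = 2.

Substitute the ansatz u = A e^{y} + B \sin{\left(y \right)} + C \cos{\left(x y \right)} into the left-hand side.
Derivatives of the ansatz:
  u_y = A e^{y} + B \cos{\left(y \right)} - C x \sin{\left(x y \right)}
  u_x = - C y \sin{\left(x y \right)}
Term by term:
  1/3·(u_y)² = \frac{A^{2} e^{2 y}}{3} + \frac{2 A B e^{y} \cos{\left(y \right)}}{3} - \frac{2 A C x e^{y} \sin{\left(x y \right)}}{3} + \frac{B^{2} \cos^{2}{\left(y \right)}}{3} - \frac{2 B C x \sin{\left(x y \right)} \cos{\left(y \right)}}{3} + \frac{C^{2} x^{2} \sin^{2}{\left(x y \right)}}{3}
  1/3·(u_x)² = \frac{C^{2} y^{2} \sin^{2}{\left(x y \right)}}{3}
  u_x·u_y = - A C y e^{y} \sin{\left(x y \right)} - B C y \sin{\left(x y \right)} \cos{\left(y \right)} + C^{2} x y \sin^{2}{\left(x y \right)}
So the left-hand side equals
  \frac{A^{2} e^{2 y}}{3} + \frac{2 A B e^{y} \cos{\left(y \right)}}{3} - \frac{2 A C x e^{y} \sin{\left(x y \right)}}{3} - A C y e^{y} \sin{\left(x y \right)} + \frac{B^{2} \cos^{2}{\left(y \right)}}{3} - \frac{2 B C x \sin{\left(x y \right)} \cos{\left(y \right)}}{3} - B C y \sin{\left(x y \right)} \cos{\left(y \right)} + \frac{C^{2} x^{2} \sin^{2}{\left(x y \right)}}{3} + C^{2} x y \sin^{2}{\left(x y \right)} + \frac{C^{2} y^{2} \sin^{2}{\left(x y \right)}}{3}
This must equal f(x, y) identically; expanded, f = 3 x^{2} \sin^{2}{\left(x y \right)} + 9 x y \sin^{2}{\left(x y \right)} + 2 x e^{y} \sin{\left(x y \right)} - 2 x \sin{\left(x y \right)} \cos{\left(y \right)} + 3 y^{2} \sin^{2}{\left(x y \right)} + 3 y e^{y} \sin{\left(x y \right)} - 3 y \sin{\left(x y \right)} \cos{\left(y \right)} + \frac{e^{2 y}}{3} - \frac{2 e^{y} \cos{\left(y \right)}}{3} + \frac{\cos^{2}{\left(y \right)}}{3}.
Matching coefficients of the independent functions:
  [x^{2} \sin^{2}{\left(x y \right)}, y^{2} \sin^{2}{\left(x y \right)}]:  \frac{C^{2}}{3} = 3
  [e^{y} \cos{\left(y \right)}]:  \frac{2 A B}{3} = - \frac{2}{3}
  [x y \sin^{2}{\left(x y \right)}]:  C^{2} = 9
  [x e^{y} \sin{\left(x y \right)}]:  - \frac{2 A C}{3} = 2
  [x \sin{\left(x y \right)} \cos{\left(y \right)}]:  - \frac{2 B C}{3} = -2
  [y e^{y} \sin{\left(x y \right)}]:  - A C = 3
  [y \sin{\left(x y \right)} \cos{\left(y \right)}]:  - B C = -3
  [e^{2 y}]:  \frac{A^{2}}{3} = \frac{1}{3}
  [\cos^{2}{\left(y \right)}]:  \frac{B^{2}}{3} = \frac{1}{3}
These equations allow (A, B, C) = (-1, 1, 3) or (1, -1, -3).
Impose the point condition(s):
  u(0, 0) = 2  ⟹  A + C = 2
Only A = -1, B = 1, C = 3 satisfies everything.
Hence u(x, y) = - e^{y} + \sin{\left(y \right)} + 3 \cos{\left(x y \right)}.

Answer: u(x, y) = - e^{y} + \sin{\left(y \right)} + 3 \cos{\left(x y \right)}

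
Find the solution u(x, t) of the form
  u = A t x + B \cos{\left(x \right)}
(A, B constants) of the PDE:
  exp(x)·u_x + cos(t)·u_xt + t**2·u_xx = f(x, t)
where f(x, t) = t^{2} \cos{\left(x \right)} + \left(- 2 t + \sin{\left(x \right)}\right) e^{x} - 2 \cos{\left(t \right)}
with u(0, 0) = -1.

Substitute the ansatz u = A t x + B \cos{\left(x \right)} into the left-hand side.
Derivatives of the ansatz:
  u_x = A t - B \sin{\left(x \right)}
  u_xt = A
  u_xx = - B \cos{\left(x \right)}
Term by term:
  exp(x)·u_x = A t e^{x} - B e^{x} \sin{\left(x \right)}
  cos(t)·u_xt = A \cos{\left(t \right)}
  t**2·u_xx = - B t^{2} \cos{\left(x \right)}
So the left-hand side equals
  A t e^{x} + A \cos{\left(t \right)} - B t^{2} \cos{\left(x \right)} - B e^{x} \sin{\left(x \right)}
This must equal f(x, t) identically; expanded, f = t^{2} \cos{\left(x \right)} - 2 t e^{x} + e^{x} \sin{\left(x \right)} - 2 \cos{\left(t \right)}.
Matching coefficients of the independent functions:
  [t e^{x}, \cos{\left(t \right)}]:  A = -2
  [t^{2} \cos{\left(x \right)}, e^{x} \sin{\left(x \right)}]:  - B = 1
Solving: A = -2, B = -1.
Check against the point condition:
  u(0, 0) = -1  ⟹  B = -1  ✓
Hence u(x, t) = - 2 t x - \cos{\left(x \right)}.

Answer: u(x, t) = - 2 t x - \cos{\left(x \right)}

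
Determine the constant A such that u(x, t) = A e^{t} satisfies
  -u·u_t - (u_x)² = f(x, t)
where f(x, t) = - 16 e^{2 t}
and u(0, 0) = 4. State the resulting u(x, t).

Answer: u(x, t) = 4 e^{t}

Derivation:
Substitute the ansatz u = A e^{t} into the left-hand side.
Derivatives of the ansatz:
  u_t = A e^{t}
  u_x = 0
Term by term:
  -u·u_t = - A^{2} e^{2 t}
  -(u_x)² = 0
So the left-hand side equals
  - A^{2} e^{2 t}
This must equal f(x, t) = - 16 e^{2 t} identically.
Matching coefficients of the independent functions:
  [e^{2 t}]:  - A^{2} = -16
These equations allow (A) = (-4) or (4).
Impose the point condition(s):
  u(0, 0) = 4  ⟹  A = 4
Only A = 4 satisfies everything.
Hence u(x, t) = 4 e^{t}.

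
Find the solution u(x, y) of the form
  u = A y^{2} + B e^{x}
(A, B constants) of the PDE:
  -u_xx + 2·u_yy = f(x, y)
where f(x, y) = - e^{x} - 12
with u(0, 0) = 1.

Answer: u(x, y) = - 3 y^{2} + e^{x}

Derivation:
Substitute the ansatz u = A y^{2} + B e^{x} into the left-hand side.
Derivatives of the ansatz:
  u_xx = B e^{x}
  u_yy = 2 A
Term by term:
  -u_xx = - B e^{x}
  2·u_yy = 4 A
So the left-hand side equals
  4 A - B e^{x}
This must equal f(x, y) = - e^{x} - 12 identically.
Matching coefficients of the independent functions:
  [constant term]:  4 A = -12
  [e^{x}]:  - B = -1
Solving: A = -3, B = 1.
Check against the point condition:
  u(0, 0) = 1  ⟹  B = 1  ✓
Hence u(x, y) = - 3 y^{2} + e^{x}.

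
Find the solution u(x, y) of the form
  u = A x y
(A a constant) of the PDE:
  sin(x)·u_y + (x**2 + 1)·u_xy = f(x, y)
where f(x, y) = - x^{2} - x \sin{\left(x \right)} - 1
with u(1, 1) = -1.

Substitute the ansatz u = A x y into the left-hand side.
Derivatives of the ansatz:
  u_y = A x
  u_xy = A
Term by term:
  sin(x)·u_y = A x \sin{\left(x \right)}
  (x**2 + 1)·u_xy = A x^{2} + A
So the left-hand side equals
  A x^{2} + A x \sin{\left(x \right)} + A
This must equal f(x, y) = - x^{2} - x \sin{\left(x \right)} - 1 identically.
Matching coefficients of the independent functions:
  [constant term, x^{2}, x \sin{\left(x \right)}]:  A = -1
Solving: A = -1.
Check against the point condition:
  u(1, 1) = -1  ⟹  A = -1  ✓
Hence u(x, y) = - x y.

Answer: u(x, y) = - x y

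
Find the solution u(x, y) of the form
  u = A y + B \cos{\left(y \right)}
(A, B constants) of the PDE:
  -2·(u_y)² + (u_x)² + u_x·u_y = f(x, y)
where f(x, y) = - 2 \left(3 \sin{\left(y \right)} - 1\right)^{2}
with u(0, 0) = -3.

Substitute the ansatz u = A y + B \cos{\left(y \right)} into the left-hand side.
Derivatives of the ansatz:
  u_y = A - B \sin{\left(y \right)}
  u_x = 0
Term by term:
  -2·(u_y)² = - 2 A^{2} + 4 A B \sin{\left(y \right)} - 2 B^{2} \sin^{2}{\left(y \right)}
  (u_x)² = 0
  u_x·u_y = 0
So the left-hand side equals
  - 2 A^{2} + 4 A B \sin{\left(y \right)} - 2 B^{2} \sin^{2}{\left(y \right)}
This must equal f(x, y) identically; expanded, f = - 18 \sin^{2}{\left(y \right)} + 12 \sin{\left(y \right)} - 2.
Matching coefficients of the independent functions:
  [constant term]:  - 2 A^{2} = -2
  [\sin{\left(y \right)}]:  4 A B = 12
  [\sin^{2}{\left(y \right)}]:  - 2 B^{2} = -18
These equations allow (A, B) = (-1, -3) or (1, 3).
Impose the point condition(s):
  u(0, 0) = -3  ⟹  B = -3
Only A = -1, B = -3 satisfies everything.
Hence u(x, y) = - y - 3 \cos{\left(y \right)}.

Answer: u(x, y) = - y - 3 \cos{\left(y \right)}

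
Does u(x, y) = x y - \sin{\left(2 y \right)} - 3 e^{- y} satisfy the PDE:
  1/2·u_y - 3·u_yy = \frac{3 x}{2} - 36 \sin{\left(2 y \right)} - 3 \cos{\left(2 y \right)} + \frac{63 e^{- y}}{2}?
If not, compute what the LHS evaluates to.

Evaluate each term of the left-hand side for u = x y - \sin{\left(2 y \right)} - 3 e^{- y}.
Derivatives:
  u_y = x - 2 \cos{\left(2 y \right)} + 3 e^{- y}
  u_yy = 4 \sin{\left(2 y \right)} - 3 e^{- y}
Terms:
  1/2·u_y = \frac{x}{2} - \cos{\left(2 y \right)} + \frac{3 e^{- y}}{2}
  -3·u_yy = - 12 \sin{\left(2 y \right)} + 9 e^{- y}
Sum: LHS = \frac{x}{2} - 12 \sin{\left(2 y \right)} - \cos{\left(2 y \right)} + \frac{21 e^{- y}}{2}
Given right-hand side: \frac{3 x}{2} - 36 \sin{\left(2 y \right)} - 3 \cos{\left(2 y \right)} + \frac{63 e^{- y}}{2}. Difference LHS − RHS = - x + 24 \sin{\left(2 y \right)} + 2 \cos{\left(2 y \right)} - 21 e^{- y} ≠ 0, so u is not a solution.

Answer: No, the LHS evaluates to \frac{x}{2} - 12 \sin{\left(2 y \right)} - \cos{\left(2 y \right)} + \frac{21 e^{- y}}{2}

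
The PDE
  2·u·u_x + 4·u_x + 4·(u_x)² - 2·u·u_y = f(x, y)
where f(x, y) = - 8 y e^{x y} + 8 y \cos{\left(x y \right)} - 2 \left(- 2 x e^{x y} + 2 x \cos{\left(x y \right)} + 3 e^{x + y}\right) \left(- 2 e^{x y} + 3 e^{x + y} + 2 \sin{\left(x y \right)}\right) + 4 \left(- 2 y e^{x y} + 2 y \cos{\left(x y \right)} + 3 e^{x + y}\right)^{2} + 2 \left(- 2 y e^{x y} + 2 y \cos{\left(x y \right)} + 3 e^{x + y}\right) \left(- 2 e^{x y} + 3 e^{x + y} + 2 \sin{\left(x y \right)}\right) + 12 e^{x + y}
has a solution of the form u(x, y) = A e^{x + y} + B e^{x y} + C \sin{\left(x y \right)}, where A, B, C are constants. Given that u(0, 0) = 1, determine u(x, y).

Substitute the ansatz u = A e^{x + y} + B e^{x y} + C \sin{\left(x y \right)} into the left-hand side.
Derivatives of the ansatz:
  u_x = A e^{x} e^{y} + B y e^{x y} + C y \cos{\left(x y \right)}
  u_y = A e^{x} e^{y} + B x e^{x y} + C x \cos{\left(x y \right)}
Term by term:
  2·u·u_x = 2 A^{2} e^{2 x} e^{2 y} + 2 A B y e^{x} e^{y} e^{x y} + 2 A B e^{x} e^{y} e^{x y} + 2 A C y e^{x} e^{y} \cos{\left(x y \right)} + 2 A C e^{x} e^{y} \sin{\left(x y \right)} + 2 B^{2} y e^{2 x y} + 2 B C y e^{x y} \sin{\left(x y \right)} + 2 B C y e^{x y} \cos{\left(x y \right)} + 2 C^{2} y \sin{\left(x y \right)} \cos{\left(x y \right)}
  4·u_x = 4 A e^{x} e^{y} + 4 B y e^{x y} + 4 C y \cos{\left(x y \right)}
  4·(u_x)² = 4 A^{2} e^{2 x} e^{2 y} + 8 A B y e^{x} e^{y} e^{x y} + 8 A C y e^{x} e^{y} \cos{\left(x y \right)} + 4 B^{2} y^{2} e^{2 x y} + 8 B C y^{2} e^{x y} \cos{\left(x y \right)} + 4 C^{2} y^{2} \cos^{2}{\left(x y \right)}
  -2·u·u_y = - 2 A^{2} e^{2 x} e^{2 y} - 2 A B x e^{x} e^{y} e^{x y} - 2 A B e^{x} e^{y} e^{x y} - 2 A C x e^{x} e^{y} \cos{\left(x y \right)} - 2 A C e^{x} e^{y} \sin{\left(x y \right)} - 2 B^{2} x e^{2 x y} - 2 B C x e^{x y} \sin{\left(x y \right)} - 2 B C x e^{x y} \cos{\left(x y \right)} - 2 C^{2} x \sin{\left(x y \right)} \cos{\left(x y \right)}
So the left-hand side equals
  4 A^{2} e^{2 x} e^{2 y} - 2 A B x e^{x} e^{y} e^{x y} + 10 A B y e^{x} e^{y} e^{x y} - 2 A C x e^{x} e^{y} \cos{\left(x y \right)} + 10 A C y e^{x} e^{y} \cos{\left(x y \right)} + 4 A e^{x} e^{y} - 2 B^{2} x e^{2 x y} + 4 B^{2} y^{2} e^{2 x y} + 2 B^{2} y e^{2 x y} - 2 B C x e^{x y} \sin{\left(x y \right)} - 2 B C x e^{x y} \cos{\left(x y \right)} + 8 B C y^{2} e^{x y} \cos{\left(x y \right)} + 2 B C y e^{x y} \sin{\left(x y \right)} + 2 B C y e^{x y} \cos{\left(x y \right)} + 4 B y e^{x y} - 2 C^{2} x \sin{\left(x y \right)} \cos{\left(x y \right)} + 4 C^{2} y^{2} \cos^{2}{\left(x y \right)} + 2 C^{2} y \sin{\left(x y \right)} \cos{\left(x y \right)} + 4 C y \cos{\left(x y \right)}
This must equal f(x, y) identically; expanded, f = 12 x e^{x} e^{y} e^{x y} - 12 x e^{x} e^{y} \cos{\left(x y \right)} - 8 x e^{2 x y} + 8 x e^{x y} \sin{\left(x y \right)} + 8 x e^{x y} \cos{\left(x y \right)} - 8 x \sin{\left(x y \right)} \cos{\left(x y \right)} + 16 y^{2} e^{2 x y} - 32 y^{2} e^{x y} \cos{\left(x y \right)} + 16 y^{2} \cos^{2}{\left(x y \right)} - 60 y e^{x} e^{y} e^{x y} + 60 y e^{x} e^{y} \cos{\left(x y \right)} + 8 y e^{2 x y} - 8 y e^{x y} \sin{\left(x y \right)} - 8 y e^{x y} \cos{\left(x y \right)} - 8 y e^{x y} + 8 y \sin{\left(x y \right)} \cos{\left(x y \right)} + 8 y \cos{\left(x y \right)} + 36 e^{2 x} e^{2 y} + 12 e^{x} e^{y}.
Matching coefficients of the independent functions:
(each divided by its leading coefficient; functions giving the same equation are listed together)
  [x e^{2 x y}, y e^{2 x y}, y^{2} e^{2 x y}]:  B^{2} - 4 = 0
  [y e^{x y}]:  B + 2 = 0
  [y \cos{\left(x y \right)}]:  C - 2 = 0
  [y^{2} \cos^{2}{\left(x y \right)}, x \sin{\left(x y \right)} \cos{\left(x y \right)}, y \sin{\left(x y \right)} \cos{\left(x y \right)}]:  C^{2} - 4 = 0
  [e^{x} e^{y}]:  A - 3 = 0
  [e^{2 x} e^{2 y}]:  A^{2} - 9 = 0
  [x e^{x y} \sin{\left(x y \right)}, x e^{x y} \cos{\left(x y \right)}, y e^{x y} \sin{\left(x y \right)}, …]:  B C + 4 = 0
  [x e^{x} e^{y} e^{x y}, y e^{x} e^{y} e^{x y}]:  A B + 6 = 0
  [x e^{x} e^{y} \cos{\left(x y \right)}, y e^{x} e^{y} \cos{\left(x y \right)}]:  A C - 6 = 0
Solving: A = 3, B = -2, C = 2.
Check against the point condition:
  u(0, 0) = 1  ⟹  A + B = 1  ✓
Hence u(x, y) = - 2 e^{x y} + 3 e^{x + y} + 2 \sin{\left(x y \right)}.

Answer: u(x, y) = - 2 e^{x y} + 3 e^{x + y} + 2 \sin{\left(x y \right)}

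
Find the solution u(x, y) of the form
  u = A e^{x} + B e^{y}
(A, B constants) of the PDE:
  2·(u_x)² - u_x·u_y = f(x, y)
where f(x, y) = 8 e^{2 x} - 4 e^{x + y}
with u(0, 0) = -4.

Answer: u(x, y) = - 2 e^{x} - 2 e^{y}

Derivation:
Substitute the ansatz u = A e^{x} + B e^{y} into the left-hand side.
Derivatives of the ansatz:
  u_x = A e^{x}
  u_y = B e^{y}
Term by term:
  2·(u_x)² = 2 A^{2} e^{2 x}
  -u_x·u_y = - A B e^{x} e^{y}
So the left-hand side equals
  2 A^{2} e^{2 x} - A B e^{x} e^{y}
This must equal f(x, y) identically; expanded, f = 8 e^{2 x} - 4 e^{x} e^{y}.
Matching coefficients of the independent functions:
  [e^{x} e^{y}]:  - A B = -4
  [e^{2 x}]:  2 A^{2} = 8
These equations allow (A, B) = (-2, -2) or (2, 2).
Impose the point condition(s):
  u(0, 0) = -4  ⟹  A + B = -4
Only A = -2, B = -2 satisfies everything.
Hence u(x, y) = - 2 e^{x} - 2 e^{y}.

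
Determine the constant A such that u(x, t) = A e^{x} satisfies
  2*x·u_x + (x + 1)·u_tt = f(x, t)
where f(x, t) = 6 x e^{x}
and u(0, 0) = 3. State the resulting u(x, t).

Answer: u(x, t) = 3 e^{x}

Derivation:
Substitute the ansatz u = A e^{x} into the left-hand side.
Derivatives of the ansatz:
  u_x = A e^{x}
  u_tt = 0
Term by term:
  2*x·u_x = 2 A x e^{x}
  (x + 1)·u_tt = 0
So the left-hand side equals
  2 A x e^{x}
This must equal f(x, t) = 6 x e^{x} identically.
Matching coefficients of the independent functions:
  [x e^{x}]:  2 A = 6
Solving: A = 3.
Check against the point condition:
  u(0, 0) = 3  ⟹  A = 3  ✓
Hence u(x, t) = 3 e^{x}.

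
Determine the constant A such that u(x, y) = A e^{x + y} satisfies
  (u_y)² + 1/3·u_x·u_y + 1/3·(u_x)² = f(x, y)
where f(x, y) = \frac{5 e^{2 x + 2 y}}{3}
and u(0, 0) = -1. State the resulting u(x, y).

Answer: u(x, y) = - e^{x + y}

Derivation:
Substitute the ansatz u = A e^{x + y} into the left-hand side.
Derivatives of the ansatz:
  u_y = A e^{x} e^{y}
  u_x = A e^{x} e^{y}
Term by term:
  (u_y)² = A^{2} e^{2 x} e^{2 y}
  1/3·u_x·u_y = \frac{A^{2} e^{2 x} e^{2 y}}{3}
  1/3·(u_x)² = \frac{A^{2} e^{2 x} e^{2 y}}{3}
So the left-hand side equals
  \frac{5 A^{2} e^{2 x} e^{2 y}}{3}
This must equal f(x, y) identically; expanded, f = \frac{5 e^{2 x} e^{2 y}}{3}.
Matching coefficients of the independent functions:
  [e^{2 x} e^{2 y}]:  \frac{5 A^{2}}{3} = \frac{5}{3}
These equations allow (A) = (-1) or (1).
Impose the point condition(s):
  u(0, 0) = -1  ⟹  A = -1
Only A = -1 satisfies everything.
Hence u(x, y) = - e^{x + y}.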